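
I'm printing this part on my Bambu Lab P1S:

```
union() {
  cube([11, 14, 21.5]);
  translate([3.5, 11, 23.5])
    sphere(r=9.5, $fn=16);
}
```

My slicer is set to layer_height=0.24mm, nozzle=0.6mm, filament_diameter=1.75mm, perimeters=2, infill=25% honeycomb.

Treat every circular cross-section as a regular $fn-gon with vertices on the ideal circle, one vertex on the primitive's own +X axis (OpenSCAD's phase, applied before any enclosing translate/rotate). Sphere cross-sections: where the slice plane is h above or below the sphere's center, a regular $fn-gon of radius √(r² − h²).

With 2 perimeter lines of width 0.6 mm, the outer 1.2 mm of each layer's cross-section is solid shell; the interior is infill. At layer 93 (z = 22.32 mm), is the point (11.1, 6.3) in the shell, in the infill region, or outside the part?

shell

At z = 22.32 mm: the cube is not intersected at this z (z outside [0, 21.5]); the r=9.5 sphere at (3.5, 11) slices to a regular 16-gon of circumradius 9.426 (√(r²−h²) with h=1.18 from center); Combining (union): only the r=9.5 sphere at (3.5, 11) is present, so the union is just that shape — 1 connected region. Overall, the cross-section is a single solid region. The nearest boundary edge runs (10.17, 4.33)→(12.21, 7.39); distance from the point to it = 0.31 mm. The point is inside the cross-section, 0.31 mm from the nearest boundary — within the 1.2 mm shell band (2 × 0.6).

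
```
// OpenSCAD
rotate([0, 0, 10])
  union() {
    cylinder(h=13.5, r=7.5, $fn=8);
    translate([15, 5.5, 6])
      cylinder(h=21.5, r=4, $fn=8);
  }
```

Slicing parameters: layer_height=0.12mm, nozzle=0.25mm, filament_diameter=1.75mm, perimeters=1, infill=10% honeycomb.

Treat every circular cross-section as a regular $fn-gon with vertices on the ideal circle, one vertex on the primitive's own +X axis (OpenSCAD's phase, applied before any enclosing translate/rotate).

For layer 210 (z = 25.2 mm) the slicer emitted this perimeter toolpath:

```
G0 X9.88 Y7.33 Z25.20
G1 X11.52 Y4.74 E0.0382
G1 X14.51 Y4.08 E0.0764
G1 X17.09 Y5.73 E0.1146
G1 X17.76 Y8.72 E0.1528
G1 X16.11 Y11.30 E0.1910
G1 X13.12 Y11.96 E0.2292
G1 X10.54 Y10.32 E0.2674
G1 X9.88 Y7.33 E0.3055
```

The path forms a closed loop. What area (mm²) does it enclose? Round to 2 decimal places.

45.28 mm²

Apply the shoelace formula to the sequence of (X, Y) vertices; enclosed area = 45.28 mm².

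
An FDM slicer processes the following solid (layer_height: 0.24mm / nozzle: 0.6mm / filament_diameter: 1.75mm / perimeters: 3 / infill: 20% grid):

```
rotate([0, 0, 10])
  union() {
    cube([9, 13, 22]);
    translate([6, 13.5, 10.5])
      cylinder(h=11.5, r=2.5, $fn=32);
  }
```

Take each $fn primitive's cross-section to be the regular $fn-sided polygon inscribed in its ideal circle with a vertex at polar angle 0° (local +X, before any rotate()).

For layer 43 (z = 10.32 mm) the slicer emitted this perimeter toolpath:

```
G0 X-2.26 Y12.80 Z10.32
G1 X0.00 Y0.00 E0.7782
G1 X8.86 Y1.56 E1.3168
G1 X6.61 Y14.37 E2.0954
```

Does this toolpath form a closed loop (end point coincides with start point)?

no

Start point (G0): (-2.26, 12.80). End point (last G1): the path does not return to the start — open.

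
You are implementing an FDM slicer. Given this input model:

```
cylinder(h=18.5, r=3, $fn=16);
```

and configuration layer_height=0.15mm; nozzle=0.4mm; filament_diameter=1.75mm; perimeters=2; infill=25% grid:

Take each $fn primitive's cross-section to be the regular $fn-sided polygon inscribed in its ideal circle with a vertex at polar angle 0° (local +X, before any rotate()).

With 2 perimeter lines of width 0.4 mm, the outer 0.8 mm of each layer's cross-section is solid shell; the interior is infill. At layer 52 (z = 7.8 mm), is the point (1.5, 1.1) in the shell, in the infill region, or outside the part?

infill

At z = 7.8 mm: the r=3 cylinder gives a regular 16-gon of circumradius 3 (constant along its height). Overall, the cross-section is a single solid region. The nearest boundary edge runs (2.77, 1.15)→(2.12, 2.12); distance from the point to it = 1.08 mm. The point is inside the cross-section and 1.08 mm from the nearest boundary — more than the 0.8 mm shell width (2 × 0.4), so it's in the infill interior.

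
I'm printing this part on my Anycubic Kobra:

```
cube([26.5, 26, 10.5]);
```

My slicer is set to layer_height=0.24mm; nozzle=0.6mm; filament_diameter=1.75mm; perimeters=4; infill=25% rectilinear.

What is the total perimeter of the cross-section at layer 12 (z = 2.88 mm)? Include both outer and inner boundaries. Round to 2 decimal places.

105.00 mm

At z = 2.88 mm: the cube (footprint 26.5×26) is included at this height (perimeter 105.00 mm). Overall, the cross-section is a single solid region. Total boundary length (outer) = 105.00 mm.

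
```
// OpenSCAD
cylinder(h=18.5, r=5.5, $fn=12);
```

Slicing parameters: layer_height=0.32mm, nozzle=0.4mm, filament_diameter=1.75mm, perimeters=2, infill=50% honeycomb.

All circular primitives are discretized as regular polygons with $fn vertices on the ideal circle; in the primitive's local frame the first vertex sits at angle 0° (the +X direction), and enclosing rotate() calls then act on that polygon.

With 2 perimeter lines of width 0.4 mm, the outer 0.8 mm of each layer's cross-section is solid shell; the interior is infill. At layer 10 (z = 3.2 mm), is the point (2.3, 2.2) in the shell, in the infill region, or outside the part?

infill

At z = 3.2 mm: the r=5.5 cylinder gives a regular 12-gon of circumradius 5.5 (constant along its height). Overall, the cross-section is a single solid region. The nearest boundary edge runs (4.76, 2.75)→(2.75, 4.76); distance from the point to it = 2.13 mm. The point is inside the cross-section and 2.13 mm from the nearest boundary — more than the 0.8 mm shell width (2 × 0.4), so it's in the infill interior.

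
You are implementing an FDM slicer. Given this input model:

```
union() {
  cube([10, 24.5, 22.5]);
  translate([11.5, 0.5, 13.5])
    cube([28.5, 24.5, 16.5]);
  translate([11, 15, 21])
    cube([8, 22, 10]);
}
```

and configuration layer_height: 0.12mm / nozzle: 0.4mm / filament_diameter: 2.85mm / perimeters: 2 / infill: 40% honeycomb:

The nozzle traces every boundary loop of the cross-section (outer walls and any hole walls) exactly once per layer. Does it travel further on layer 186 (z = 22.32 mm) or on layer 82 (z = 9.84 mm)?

Layer 186 (z = 22.32): the cube is present — its section is the full 10×24.5 rectangle (perimeter 69.00 mm); the cube at (11.5, 0.5) is present — its section is the full 28.5×24.5 rectangle (perimeter 106.00 mm); the cube at (11, 15) (footprint 8×22) is included at this height (perimeter 60.00 mm); Taking the union: the regions partially overlap (shared area 75.00 mm²), so the edge portions inside another operand are dropped and the merged outline is re-measured after clipping — boundary = 200.00 mm. So its perimeter = 200.00 mm. Layer 82 (z = 9.84): the cube (footprint 10×24.5) is included at this height (perimeter 69.00 mm); the cube at (11.5, 0.5) is not intersected at this z (z outside [13.5, 30]); the cube at (11, 15) is absent (z outside [21, 31]); Combining (union): only the 10×24.5 cube is present, so the union is just that shape — boundary = 69.00 mm. So its perimeter = 69.00 mm. Layer 186 is larger (200.00 vs 69.00 mm).

layer 186 (z = 22.32 mm)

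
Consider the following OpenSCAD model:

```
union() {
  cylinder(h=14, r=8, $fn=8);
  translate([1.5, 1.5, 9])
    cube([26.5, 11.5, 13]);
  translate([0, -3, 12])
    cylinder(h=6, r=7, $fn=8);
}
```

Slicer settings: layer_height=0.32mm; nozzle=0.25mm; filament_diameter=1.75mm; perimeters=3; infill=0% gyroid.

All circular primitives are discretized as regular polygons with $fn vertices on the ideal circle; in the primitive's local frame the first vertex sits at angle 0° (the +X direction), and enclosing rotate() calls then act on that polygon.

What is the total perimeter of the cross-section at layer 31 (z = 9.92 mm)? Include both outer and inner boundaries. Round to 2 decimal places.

At z = 9.92 mm: the r=8 cylinder contributes a regular 8-gon of circumradius 8 (perimeter = 2·8·8.000·sin(180°/8) = 48.98 mm); the cube at (1.5, 1.5) (footprint 26.5×11.5) is included at this height (perimeter 76.00 mm); the cylinder at (0, -3) does not reach this height (z outside [12, 18]); Taking the union: the regions partially overlap (shared area 24.44 mm²), so the edge portions inside another operand are dropped and the merged outline is re-measured after clipping — boundary = 104.23 mm. Overall, the cross-section is a single solid region. Total boundary length (outer) = 104.23 mm.

104.23 mm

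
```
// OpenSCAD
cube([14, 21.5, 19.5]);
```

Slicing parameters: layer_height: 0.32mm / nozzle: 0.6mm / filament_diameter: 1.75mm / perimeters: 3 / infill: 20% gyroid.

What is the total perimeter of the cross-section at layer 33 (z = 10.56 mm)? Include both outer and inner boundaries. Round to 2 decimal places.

At z = 10.56 mm: the cube is present — its section is the full 14×21.5 rectangle (perimeter 71.00 mm). Overall, the cross-section is a single solid region. Total boundary length (outer) = 71.00 mm.

71.00 mm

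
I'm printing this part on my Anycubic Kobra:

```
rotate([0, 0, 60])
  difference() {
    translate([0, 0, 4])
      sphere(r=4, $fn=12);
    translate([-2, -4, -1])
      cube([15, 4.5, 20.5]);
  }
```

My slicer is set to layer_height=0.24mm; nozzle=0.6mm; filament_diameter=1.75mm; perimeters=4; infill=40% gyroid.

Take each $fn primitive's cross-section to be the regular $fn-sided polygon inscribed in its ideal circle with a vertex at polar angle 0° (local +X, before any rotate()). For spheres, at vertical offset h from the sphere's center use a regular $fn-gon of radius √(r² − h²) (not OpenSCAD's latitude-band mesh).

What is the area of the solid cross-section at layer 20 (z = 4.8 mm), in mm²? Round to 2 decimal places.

24.33 mm²

At z = 4.8 mm: the sphere: section is a regular 12-gon, circumradius = √(r²−h²) = √(4²−0.8²) = 3.919 (area = (12/2)·3.919²·sin(360°/12) = 46.08 mm²); the cube at (-2, -4) is present — its section is the full 15×4.5 rectangle (area 67.50 mm²); Taking the first minus the rest: starting from the r=4 sphere (46.08 mm²), the 15×4.5 cube at (-2, -4) partially overlaps it — only the 21.75 mm² overlap (of its 67.50 mm²) is removed, clipping the outline — area = 24.33 mm²; (whole slice rotated 60° about Z — lengths, areas and connectivity unchanged). Overall, the cross-section is a single solid region. Net area = 24.33 mm².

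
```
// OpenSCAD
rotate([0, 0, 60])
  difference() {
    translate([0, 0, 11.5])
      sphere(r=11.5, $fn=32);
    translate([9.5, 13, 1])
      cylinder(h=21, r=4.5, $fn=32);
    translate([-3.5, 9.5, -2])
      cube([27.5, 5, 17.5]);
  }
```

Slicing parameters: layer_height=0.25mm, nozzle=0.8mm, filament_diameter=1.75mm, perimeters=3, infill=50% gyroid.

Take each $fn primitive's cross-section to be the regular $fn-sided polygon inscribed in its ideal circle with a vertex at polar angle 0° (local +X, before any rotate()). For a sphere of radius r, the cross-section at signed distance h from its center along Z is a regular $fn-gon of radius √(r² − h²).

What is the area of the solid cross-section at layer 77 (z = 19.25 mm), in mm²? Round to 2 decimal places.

At z = 19.25 mm: the r=11.5 sphere slices to a regular 32-gon of circumradius 8.496 (√(r²−h²) with h=7.75 from center) (area = (32/2)·8.496²·sin(360°/32) = 225.33 mm²); the r=4.5 cylinder at (9.5, 13) gives a regular 32-gon of circumradius 4.5 (constant along its height) (area = (32/2)·4.500²·sin(360°/32) = 63.21 mm²); the cube at (-3.5, 9.5) is not intersected at this z (z outside [-2, 15.5]); After the difference (first − rest): starting from the r=11.5 sphere (225.33 mm²), the r=4.5 cylinder at (9.5, 13) misses the remaining region (no effect) — area = 225.33 mm²; (rotated 60° about Z; rotation is an isometry so areas/perimeters/island counts are preserved). Overall, the cross-section is a single solid region. Net area = 225.33 mm².

225.33 mm²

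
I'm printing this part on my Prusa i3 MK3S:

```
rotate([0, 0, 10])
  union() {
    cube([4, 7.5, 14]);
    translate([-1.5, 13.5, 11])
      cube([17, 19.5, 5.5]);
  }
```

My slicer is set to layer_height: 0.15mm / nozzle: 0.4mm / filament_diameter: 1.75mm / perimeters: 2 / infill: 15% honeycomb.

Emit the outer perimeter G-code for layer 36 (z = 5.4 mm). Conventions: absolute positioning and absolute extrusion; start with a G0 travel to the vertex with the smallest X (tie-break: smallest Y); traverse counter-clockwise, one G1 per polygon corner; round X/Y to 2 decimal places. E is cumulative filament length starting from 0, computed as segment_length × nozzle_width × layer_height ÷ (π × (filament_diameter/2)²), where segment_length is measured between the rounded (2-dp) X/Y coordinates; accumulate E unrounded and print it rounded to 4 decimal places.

G0 X-1.30 Y7.39 Z5.40
G1 X0.00 Y0.00 E0.1872
G1 X3.94 Y0.69 E0.2870
G1 X2.64 Y8.08 E0.4741
G1 X-1.30 Y7.39 E0.5739

At z = 5.4 mm: the cube (footprint 4×7.5) is included at this height; the cube at (-1.5, 13.5) is not intersected at this z (z outside [11, 16.5]); Merging all regions: only the 4×7.5 cube is present, so the union is just that shape — 1 connected region; (rotated 10° about Z; rotation is an isometry so areas/perimeters/island counts are preserved). The outline is a single polygon with 4 vertices. Extrusion per mm of travel: 0.4 × 0.15 / (π × 0.875²) = 0.024945. Accumulating E over each segment gives final E = 0.5739.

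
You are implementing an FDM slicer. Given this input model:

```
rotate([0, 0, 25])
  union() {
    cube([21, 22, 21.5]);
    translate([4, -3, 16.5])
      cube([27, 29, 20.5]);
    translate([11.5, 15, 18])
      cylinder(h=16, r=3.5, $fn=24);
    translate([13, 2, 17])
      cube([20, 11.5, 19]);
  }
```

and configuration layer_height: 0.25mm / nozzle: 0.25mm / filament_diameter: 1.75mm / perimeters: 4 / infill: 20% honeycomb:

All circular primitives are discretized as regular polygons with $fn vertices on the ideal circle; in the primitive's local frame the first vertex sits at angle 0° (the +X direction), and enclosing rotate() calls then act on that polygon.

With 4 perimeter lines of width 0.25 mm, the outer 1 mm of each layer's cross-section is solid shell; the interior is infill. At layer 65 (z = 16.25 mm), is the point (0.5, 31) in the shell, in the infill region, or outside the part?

At z = 16.25 mm: the 21×22 cube contributes its full rectangle; the cube at (4, -3) is absent (z outside [16.5, 37]); the cylinder at (11.5, 15) is not intersected at this z (z outside [18, 34]); the cube at (13, 2) is not intersected at this z (z outside [17, 36]); Merging all regions: only the 21×22 cube is present, so the union is just that shape — 1 connected region; (whole slice rotated 25° about Z — lengths, areas and connectivity unchanged). Overall, the cross-section is a single solid region. Undo the 25° rotation: the query point maps to (13.554, 27.884) in the un-rotated model frame. The nearest boundary edge runs (21.00, 22.00)→(0.00, 22.00); distance from the point to it = 5.88 mm. The point is not inside any of the regions above, so it lies outside the cross-section (5.88 mm from the nearest boundary).

outside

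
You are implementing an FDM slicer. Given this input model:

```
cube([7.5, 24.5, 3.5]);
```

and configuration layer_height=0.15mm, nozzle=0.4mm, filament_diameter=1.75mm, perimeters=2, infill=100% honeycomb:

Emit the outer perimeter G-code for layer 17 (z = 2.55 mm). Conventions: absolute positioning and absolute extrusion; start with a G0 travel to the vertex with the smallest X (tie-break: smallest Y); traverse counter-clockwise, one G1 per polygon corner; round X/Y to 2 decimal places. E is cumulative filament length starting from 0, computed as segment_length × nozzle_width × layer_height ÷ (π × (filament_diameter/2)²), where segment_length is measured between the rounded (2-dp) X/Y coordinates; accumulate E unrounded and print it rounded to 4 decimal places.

At z = 2.55 mm: the cube is present — its section is the full 7.5×24.5 rectangle. The outline is a single polygon with 4 vertices. Extrusion per mm of travel: 0.4 × 0.15 / (π × 0.875²) = 0.024945. Accumulating E over each segment gives final E = 1.5965.

G0 X0.00 Y0.00 Z2.55
G1 X7.50 Y0.00 E0.1871
G1 X7.50 Y24.50 E0.7982
G1 X0.00 Y24.50 E0.9853
G1 X0.00 Y0.00 E1.5965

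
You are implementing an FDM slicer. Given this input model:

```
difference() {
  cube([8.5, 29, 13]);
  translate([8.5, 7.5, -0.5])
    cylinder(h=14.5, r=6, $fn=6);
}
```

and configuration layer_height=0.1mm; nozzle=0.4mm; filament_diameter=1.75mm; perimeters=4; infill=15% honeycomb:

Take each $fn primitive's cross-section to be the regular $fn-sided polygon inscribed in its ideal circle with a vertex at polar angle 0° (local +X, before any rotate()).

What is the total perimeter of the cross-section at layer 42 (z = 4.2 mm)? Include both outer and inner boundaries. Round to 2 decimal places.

82.61 mm

At z = 4.2 mm: the 8.5×29 cube contributes its full rectangle (perimeter 75.00 mm); the cylinder at (8.5, 7.5): section is a regular 6-gon, circumradius r=6 (perimeter = 2·6·6.000·sin(180°/6) = 36.00 mm); Taking the first minus the rest: starting from the 8.5×29 cube, the r=6 cylinder at (8.5, 7.5) partially overlaps it — only the 46.77 mm² overlap (of its 93.53 mm²) is removed, clipping the outline — boundary = 82.61 mm. Overall, the cross-section is a single solid region. Total boundary length (outer) = 82.61 mm.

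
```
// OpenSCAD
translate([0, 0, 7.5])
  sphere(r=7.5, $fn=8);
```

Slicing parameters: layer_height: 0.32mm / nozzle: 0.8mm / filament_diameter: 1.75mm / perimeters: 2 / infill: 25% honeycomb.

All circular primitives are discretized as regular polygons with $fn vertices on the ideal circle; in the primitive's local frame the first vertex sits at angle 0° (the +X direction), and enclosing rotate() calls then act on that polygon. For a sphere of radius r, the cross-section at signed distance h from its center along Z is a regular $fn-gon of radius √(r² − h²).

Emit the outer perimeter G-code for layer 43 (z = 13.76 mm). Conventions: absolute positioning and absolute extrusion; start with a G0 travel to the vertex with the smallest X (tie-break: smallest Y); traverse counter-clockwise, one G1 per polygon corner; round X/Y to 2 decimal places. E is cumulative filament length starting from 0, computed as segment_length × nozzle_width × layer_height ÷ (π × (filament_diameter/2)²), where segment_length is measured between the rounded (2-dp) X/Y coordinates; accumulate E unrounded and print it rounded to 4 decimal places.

At z = 13.76 mm: the r=7.5 sphere slices to a regular 8-gon of circumradius 4.131 (√(r²−h²) with h=6.26 from center). The outline is a single polygon with 8 vertices. Extrusion per mm of travel: 0.8 × 0.32 / (π × 0.875²) = 0.106432. Accumulating E over each segment gives final E = 2.6913.

G0 X-4.13 Y0.00 Z13.76
G1 X-2.92 Y-2.92 E0.3364
G1 X0.00 Y-4.13 E0.6728
G1 X2.92 Y-2.92 E1.0092
G1 X4.13 Y0.00 E1.3456
G1 X2.92 Y2.92 E1.6820
G1 X0.00 Y4.13 E2.0185
G1 X-2.92 Y2.92 E2.3549
G1 X-4.13 Y0.00 E2.6913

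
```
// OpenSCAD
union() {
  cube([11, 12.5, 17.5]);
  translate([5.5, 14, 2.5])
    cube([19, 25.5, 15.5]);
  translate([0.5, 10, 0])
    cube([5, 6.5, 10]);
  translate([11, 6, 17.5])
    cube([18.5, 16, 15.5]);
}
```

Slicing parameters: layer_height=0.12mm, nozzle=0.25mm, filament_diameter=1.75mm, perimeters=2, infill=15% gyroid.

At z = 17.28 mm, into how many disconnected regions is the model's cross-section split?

At z = 17.28 mm: the 11×12.5 cube contributes its full rectangle; the cube at (5.5, 14) (footprint 19×25.5) is included at this height; the cube at (0.5, 10) does not reach this height (z outside [0, 10]); the cube at (11, 6) is not intersected at this z (z outside [17.5, 33]); Taking the union: the 2 present regions are separate (no shared area or edge), so areas and boundary lengths simply add and each stays a separate island — 2 connected regions. The result has 2 disconnected regions.

2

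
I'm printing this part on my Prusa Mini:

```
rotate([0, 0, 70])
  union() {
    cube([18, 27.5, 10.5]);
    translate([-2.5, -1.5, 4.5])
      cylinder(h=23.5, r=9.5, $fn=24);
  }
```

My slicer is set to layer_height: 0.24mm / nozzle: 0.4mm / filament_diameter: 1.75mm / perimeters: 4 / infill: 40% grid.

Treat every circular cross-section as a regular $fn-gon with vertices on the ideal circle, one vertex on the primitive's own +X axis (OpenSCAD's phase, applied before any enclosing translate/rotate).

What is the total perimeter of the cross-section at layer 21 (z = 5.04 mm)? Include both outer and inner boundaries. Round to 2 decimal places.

At z = 5.04 mm: the cube (footprint 18×27.5) is included at this height (perimeter 91.00 mm); the cylinder at (-2.5, -1.5): section is a regular 24-gon, circumradius r=9.5 (perimeter = 2·24·9.500·sin(180°/24) = 59.52 mm); Taking the union: the regions partially overlap (shared area 36.39 mm²), so the edge portions inside another operand are dropped and the merged outline is re-measured after clipping — boundary = 125.22 mm; (rotated 70° about Z; rotation is an isometry so areas/perimeters/island counts are preserved). Overall, the cross-section is a single solid region. Total boundary length (outer) = 125.22 mm.

125.22 mm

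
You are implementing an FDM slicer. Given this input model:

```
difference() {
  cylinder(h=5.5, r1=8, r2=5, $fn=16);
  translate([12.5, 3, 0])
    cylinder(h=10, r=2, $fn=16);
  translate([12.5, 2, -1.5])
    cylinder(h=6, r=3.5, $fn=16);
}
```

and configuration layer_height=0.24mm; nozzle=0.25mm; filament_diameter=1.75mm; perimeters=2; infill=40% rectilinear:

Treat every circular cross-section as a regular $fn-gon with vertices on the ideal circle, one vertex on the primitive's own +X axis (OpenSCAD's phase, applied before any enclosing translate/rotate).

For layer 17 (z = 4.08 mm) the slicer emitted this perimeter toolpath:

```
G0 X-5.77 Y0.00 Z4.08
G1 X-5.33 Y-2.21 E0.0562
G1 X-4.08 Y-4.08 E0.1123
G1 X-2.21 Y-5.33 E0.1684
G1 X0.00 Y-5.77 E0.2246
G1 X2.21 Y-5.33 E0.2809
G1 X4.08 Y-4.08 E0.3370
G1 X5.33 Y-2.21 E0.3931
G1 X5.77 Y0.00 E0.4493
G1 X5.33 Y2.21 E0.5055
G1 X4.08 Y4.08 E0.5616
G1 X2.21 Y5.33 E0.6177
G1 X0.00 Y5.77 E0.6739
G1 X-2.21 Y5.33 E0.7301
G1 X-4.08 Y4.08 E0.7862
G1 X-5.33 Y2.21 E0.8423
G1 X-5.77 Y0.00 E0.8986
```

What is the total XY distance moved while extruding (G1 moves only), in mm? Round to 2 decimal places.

36.02 mm

Sum the Euclidean lengths of each G1 segment: total = 36.02 mm.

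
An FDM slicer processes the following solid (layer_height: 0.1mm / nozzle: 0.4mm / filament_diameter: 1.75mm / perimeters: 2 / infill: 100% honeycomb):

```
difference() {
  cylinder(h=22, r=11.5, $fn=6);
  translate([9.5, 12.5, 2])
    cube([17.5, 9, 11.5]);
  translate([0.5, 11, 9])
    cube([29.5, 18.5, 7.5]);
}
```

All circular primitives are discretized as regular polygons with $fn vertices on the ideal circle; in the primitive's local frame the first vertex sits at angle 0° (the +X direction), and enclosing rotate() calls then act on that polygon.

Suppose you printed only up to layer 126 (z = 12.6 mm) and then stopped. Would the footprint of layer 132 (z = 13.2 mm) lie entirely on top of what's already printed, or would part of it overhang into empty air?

entirely on top

Compare the two slices. At z = 12.6: the r=11.5 cylinder gives a regular 6-gon of circumradius 11.5 (constant along its height) (area = (6/2)·11.500²·sin(360°/6) = 343.60 mm²); the cube at (9.5, 12.5) (footprint 17.5×9) is included at this height (area 157.50 mm²); the cube at (0.5, 11) (footprint 29.5×18.5) is included at this height (area 545.75 mm²); Subtracting the remaining from the first: starting from the r=11.5 cylinder (343.60 mm²), the 17.5×9 cube at (9.5, 12.5) misses the remaining region (no effect); the 29.5×18.5 cube at (0.5, 11) misses the remaining region (no effect) — area = 343.60 mm². At z = 13.2: the r=11.5 cylinder contributes a regular 6-gon of circumradius 11.5 (area = (6/2)·11.500²·sin(360°/6) = 343.60 mm²); the cube at (9.5, 12.5) (footprint 17.5×9) is included at this height (area 157.50 mm²); the cube at (0.5, 11) is present — its section is the full 29.5×18.5 rectangle (area 545.75 mm²); After the difference (first − rest): starting from the r=11.5 cylinder (343.60 mm²), the 17.5×9 cube at (9.5, 12.5) misses the remaining region (no effect); the 29.5×18.5 cube at (0.5, 11) misses the remaining region (no effect) — area = 343.60 mm². Checking containment: the cross-section at z = 13.2 is a subset of the cross-section at z = 12.6.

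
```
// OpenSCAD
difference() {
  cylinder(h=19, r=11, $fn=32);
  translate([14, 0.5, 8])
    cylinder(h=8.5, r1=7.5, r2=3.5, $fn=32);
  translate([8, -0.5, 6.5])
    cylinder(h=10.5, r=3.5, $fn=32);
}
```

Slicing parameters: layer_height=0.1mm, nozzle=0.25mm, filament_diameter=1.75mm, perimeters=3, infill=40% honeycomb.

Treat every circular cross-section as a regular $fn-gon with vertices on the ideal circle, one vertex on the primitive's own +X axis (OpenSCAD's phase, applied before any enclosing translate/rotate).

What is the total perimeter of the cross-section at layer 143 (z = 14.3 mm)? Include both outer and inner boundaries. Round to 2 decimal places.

At z = 14.3 mm: the cylinder: section is a regular 32-gon, circumradius r=11 (perimeter = 2·32·11.000·sin(180°/32) = 69.00 mm); the cone at (14, 0.5): at t=0.741 of its height the radius interpolates to r₁+(r₂−r₁)t = 4.535, giving a regular 32-gon of that circumradius (perimeter = 2·32·4.535·sin(180°/32) = 28.45 mm); the cylinder at (8, -0.5): section is a regular 32-gon, circumradius r=3.5 (perimeter = 2·32·3.500·sin(180°/32) = 21.96 mm); After the difference (first − rest): starting from the r=11 cylinder, the cone at (14, 0.5) partially overlaps it — only the 5.89 mm² overlap (of its 64.20 mm²) is removed, clipping the outline; the r=3.5 cylinder at (8, -0.5) partially overlaps it — only the 31.43 mm² overlap (of its 38.24 mm²) is removed, clipping the outline — boundary = 79.68 mm. Overall, the cross-section is a single solid region. Total boundary length (outer) = 79.68 mm.

79.68 mm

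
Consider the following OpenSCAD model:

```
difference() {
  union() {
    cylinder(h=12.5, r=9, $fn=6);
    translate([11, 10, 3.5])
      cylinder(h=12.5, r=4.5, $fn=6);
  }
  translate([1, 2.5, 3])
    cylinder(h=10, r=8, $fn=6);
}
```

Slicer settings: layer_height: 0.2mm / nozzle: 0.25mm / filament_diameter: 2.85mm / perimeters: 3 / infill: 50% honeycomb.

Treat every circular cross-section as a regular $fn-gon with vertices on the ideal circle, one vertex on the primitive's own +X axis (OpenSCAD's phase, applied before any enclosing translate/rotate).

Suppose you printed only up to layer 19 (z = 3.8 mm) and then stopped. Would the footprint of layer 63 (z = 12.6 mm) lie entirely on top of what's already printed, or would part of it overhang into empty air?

Compare the two slices. At z = 3.8: the cylinder: section is a regular 6-gon, circumradius r=9 (area = (6/2)·9.000²·sin(360°/6) = 210.44 mm²); the r=4.5 cylinder at (11, 10) gives a regular 6-gon of circumradius 4.5 (constant along its height) (area = (6/2)·4.500²·sin(360°/6) = 52.61 mm²); Merging all regions: the 2 present regions are separate (no shared area or edge), so areas and boundary lengths simply add and each stays a separate island — area = 263.06 mm²; the r=8 cylinder at (1, 2.5) contributes a regular 6-gon of circumradius 8 (area = (6/2)·8.000²·sin(360°/6) = 166.28 mm²); Subtracting the remaining from the first: starting from the result so far (263.06 mm²), the r=8 cylinder at (1, 2.5) partially overlaps it — only the 143.12 mm² overlap (of its 166.28 mm²) is removed, clipping the outline — area = 119.94 mm². At z = 12.6: the cylinder does not reach this height (z outside [0, 12.5]); the r=4.5 cylinder at (11, 10) gives a regular 6-gon of circumradius 4.5 (constant along its height) (area = (6/2)·4.500²·sin(360°/6) = 52.61 mm²); Merging all regions: only the r=4.5 cylinder at (11, 10) is present, so the union is just that shape — area = 52.61 mm²; the r=8 cylinder at (1, 2.5) gives a regular 6-gon of circumradius 8 (constant along its height) (area = (6/2)·8.000²·sin(360°/6) = 166.28 mm²); Taking the first minus the rest: starting from the result so far (52.61 mm²), the r=8 cylinder at (1, 2.5) misses the remaining region (no effect) — area = 52.61 mm². Checking containment: the cross-section at z = 12.6 is a subset of the cross-section at z = 3.8.

entirely on top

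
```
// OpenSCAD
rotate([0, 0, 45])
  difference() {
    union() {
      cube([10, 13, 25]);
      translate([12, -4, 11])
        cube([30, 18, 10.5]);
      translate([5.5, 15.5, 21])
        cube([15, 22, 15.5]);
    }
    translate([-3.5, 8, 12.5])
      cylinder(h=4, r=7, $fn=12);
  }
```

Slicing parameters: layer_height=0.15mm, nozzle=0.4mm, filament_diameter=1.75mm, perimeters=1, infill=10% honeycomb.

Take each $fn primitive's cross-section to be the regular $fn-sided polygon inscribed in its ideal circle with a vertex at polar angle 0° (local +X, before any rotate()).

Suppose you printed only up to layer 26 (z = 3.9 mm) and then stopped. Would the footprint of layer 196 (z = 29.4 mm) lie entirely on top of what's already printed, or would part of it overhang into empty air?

part overhangs

Compare the two slices. At z = 3.9: the cube (footprint 10×13) is included at this height (area 130.00 mm²); the cube at (12, -4) is not intersected at this z (z outside [11, 21.5]); the cube at (5.5, 15.5) does not reach this height (z outside [21, 36.5]); Taking the union: only the 10×13 cube is present, so the union is just that shape — area = 130.00 mm²; the cylinder at (-3.5, 8) is absent (z outside [12.5, 16.5]); Taking the first minus the rest: none of the subtracted shapes is present at this height, so that combined region is unchanged — area = 130.00 mm²; (rotated 45° about Z; rotation is an isometry so areas/perimeters/island counts are preserved). At z = 29.4: the cube does not reach this height (z outside [0, 25]); the cube at (12, -4) is not intersected at this z (z outside [11, 21.5]); the 15×22 cube at (5.5, 15.5) contributes its full rectangle (area 330.00 mm²); Combining (union): only the 15×22 cube at (5.5, 15.5) is present, so the union is just that shape — area = 330.00 mm²; the cylinder at (-3.5, 8) is absent (z outside [12.5, 16.5]); After the difference (first − rest): none of the subtracted shapes is present at this height, so the result so far is unchanged — area = 330.00 mm²; (whole slice rotated 45° about Z — lengths, areas and connectivity unchanged). Checking containment: at z = 29.4 the cross-section extends beyond the z = 3.9 cross-section by about 330.00 mm².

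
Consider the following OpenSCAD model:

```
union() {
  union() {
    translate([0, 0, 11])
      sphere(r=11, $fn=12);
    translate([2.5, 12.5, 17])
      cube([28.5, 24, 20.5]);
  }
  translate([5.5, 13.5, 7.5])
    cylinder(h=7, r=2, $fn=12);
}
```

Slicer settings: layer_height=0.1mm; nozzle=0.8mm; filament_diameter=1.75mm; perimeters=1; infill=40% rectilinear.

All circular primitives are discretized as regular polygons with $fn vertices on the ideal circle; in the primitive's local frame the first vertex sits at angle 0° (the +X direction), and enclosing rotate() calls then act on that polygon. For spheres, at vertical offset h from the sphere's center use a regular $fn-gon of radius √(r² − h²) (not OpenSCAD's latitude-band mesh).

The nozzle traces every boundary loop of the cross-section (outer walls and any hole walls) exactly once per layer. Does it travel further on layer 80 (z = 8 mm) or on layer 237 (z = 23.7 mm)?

Layer 80 (z = 8): the r=11 sphere contributes a regular 12-gon of circumradius √(11²−3²) = 10.583 (perimeter = 2·12·10.583·sin(180°/12) = 65.74 mm); the cube at (2.5, 12.5) does not reach this height (z outside [17, 37.5]); Combining (union): only the r=11 sphere is present, so the union is just that shape — boundary = 65.74 mm; the r=2 cylinder at (5.5, 13.5) contributes a regular 12-gon of circumradius 2 (perimeter = 2·12·2.000·sin(180°/12) = 12.42 mm); Combining (union): the 2 present regions are separate (no shared area or edge), so areas and boundary lengths simply add and each stays a separate island — boundary = 78.16 mm. So its perimeter = 78.16 mm. Layer 237 (z = 23.7): the sphere is not intersected at this z (|z−center|=12.700 > r=11); the cube at (2.5, 12.5) (footprint 28.5×24) is included at this height (perimeter 105.00 mm); Merging all regions: only the 28.5×24 cube at (2.5, 12.5) is present, so the union is just that shape — boundary = 105.00 mm; the cylinder at (5.5, 13.5) is not intersected at this z (z outside [7.5, 14.5]); Taking the union: only that combined region is present, so the union is just that shape — boundary = 105.00 mm. So its perimeter = 105.00 mm. Layer 237 is larger (105.00 vs 78.16 mm).

layer 237 (z = 23.7 mm)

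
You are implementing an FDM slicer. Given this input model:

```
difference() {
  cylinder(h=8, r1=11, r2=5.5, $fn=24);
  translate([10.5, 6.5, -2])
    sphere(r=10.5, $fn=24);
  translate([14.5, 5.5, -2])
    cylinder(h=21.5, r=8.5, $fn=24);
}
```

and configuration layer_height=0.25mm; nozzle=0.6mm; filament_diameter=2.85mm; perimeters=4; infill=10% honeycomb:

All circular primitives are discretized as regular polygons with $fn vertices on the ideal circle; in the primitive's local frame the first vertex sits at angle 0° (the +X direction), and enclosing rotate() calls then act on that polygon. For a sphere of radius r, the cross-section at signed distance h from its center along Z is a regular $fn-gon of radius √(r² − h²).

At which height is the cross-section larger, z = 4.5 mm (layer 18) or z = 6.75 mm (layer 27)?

Layer 18 (z = 4.5): the cone: at t=0.562 of its height the radius interpolates to r₁+(r₂−r₁)t = 7.906, giving a regular 24-gon of that circumradius (area = (24/2)·7.906²·sin(360°/24) = 194.14 mm²); the sphere at (10.5, 6.5): section is a regular 24-gon, circumradius = √(r²−h²) = √(10.5²−6.5²) = 8.246 (area = (24/2)·8.246²·sin(360°/24) = 211.20 mm²); the r=8.5 cylinder at (14.5, 5.5) gives a regular 24-gon of circumradius 8.5 (constant along its height) (area = (24/2)·8.500²·sin(360°/24) = 224.40 mm²); Taking the first minus the rest: starting from the cone (194.14 mm²), the r=10.5 sphere at (10.5, 6.5) partially overlaps it — only the 26.03 mm² overlap (of its 211.20 mm²) is removed, clipping the outline; the r=8.5 cylinder at (14.5, 5.5) misses the remaining region (no effect) — area = 168.11 mm². So its area = 168.11 mm². Layer 27 (z = 6.75): the cone contributes a regular 24-gon of circumradius 6.359 (interpolated between r1=11 and r2=5.5 at t=0.844) (area = (24/2)·6.359²·sin(360°/24) = 125.60 mm²); the r=10.5 sphere at (10.5, 6.5) contributes a regular 24-gon of circumradius √(10.5²−8.75²) = 5.804 (area = (24/2)·5.804²·sin(360°/24) = 104.63 mm²); the r=8.5 cylinder at (14.5, 5.5) gives a regular 24-gon of circumradius 8.5 (constant along its height) (area = (24/2)·8.500²·sin(360°/24) = 224.40 mm²); After the difference (first − rest): starting from the cone (125.60 mm²), the r=10.5 sphere at (10.5, 6.5) misses the remaining region (no effect); the r=8.5 cylinder at (14.5, 5.5) misses the remaining region (no effect) — area = 125.60 mm². So its area = 125.60 mm². Layer 18 is larger (168.11 vs 125.60 mm²).

layer 18 (z = 4.5 mm)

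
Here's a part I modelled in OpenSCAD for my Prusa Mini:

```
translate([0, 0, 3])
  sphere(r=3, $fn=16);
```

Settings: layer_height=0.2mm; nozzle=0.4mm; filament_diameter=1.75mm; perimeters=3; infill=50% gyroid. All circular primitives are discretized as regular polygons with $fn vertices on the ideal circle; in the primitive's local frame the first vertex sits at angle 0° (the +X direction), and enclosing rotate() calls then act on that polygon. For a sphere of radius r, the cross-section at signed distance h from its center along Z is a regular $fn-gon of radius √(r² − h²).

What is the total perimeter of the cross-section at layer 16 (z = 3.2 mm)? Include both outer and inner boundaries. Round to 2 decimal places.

18.69 mm

At z = 3.2 mm: the sphere: section is a regular 16-gon, circumradius = √(r²−h²) = √(3²−0.2²) = 2.993 (perimeter = 2·16·2.993·sin(180°/16) = 18.69 mm). Overall, the cross-section is a single solid region. Total boundary length (outer) = 18.69 mm.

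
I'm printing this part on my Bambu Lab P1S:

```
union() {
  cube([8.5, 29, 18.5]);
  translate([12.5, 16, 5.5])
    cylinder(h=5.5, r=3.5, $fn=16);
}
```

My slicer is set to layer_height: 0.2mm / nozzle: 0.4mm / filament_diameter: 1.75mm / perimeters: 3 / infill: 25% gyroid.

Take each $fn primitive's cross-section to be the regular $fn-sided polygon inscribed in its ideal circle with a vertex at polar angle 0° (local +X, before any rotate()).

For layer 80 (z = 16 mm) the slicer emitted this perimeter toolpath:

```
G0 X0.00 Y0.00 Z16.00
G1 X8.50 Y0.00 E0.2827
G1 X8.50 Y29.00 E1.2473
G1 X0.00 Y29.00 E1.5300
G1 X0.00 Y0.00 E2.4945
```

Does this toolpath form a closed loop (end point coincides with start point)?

Start point (G0): (0.00, 0.00). End point (last G1): the path returns to the start — closed.

yes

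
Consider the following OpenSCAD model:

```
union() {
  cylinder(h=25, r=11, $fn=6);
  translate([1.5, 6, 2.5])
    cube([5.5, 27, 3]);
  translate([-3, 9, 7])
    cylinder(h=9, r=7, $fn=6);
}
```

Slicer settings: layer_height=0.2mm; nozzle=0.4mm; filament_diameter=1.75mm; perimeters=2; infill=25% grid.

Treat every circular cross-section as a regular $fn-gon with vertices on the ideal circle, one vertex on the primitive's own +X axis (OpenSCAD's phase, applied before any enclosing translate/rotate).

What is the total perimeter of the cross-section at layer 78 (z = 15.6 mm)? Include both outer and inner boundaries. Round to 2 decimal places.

76.59 mm

At z = 15.6 mm: the r=11 cylinder contributes a regular 6-gon of circumradius 11 (perimeter = 2·6·11.000·sin(180°/6) = 66.00 mm); the cube at (1.5, 6) is not intersected at this z (z outside [2.5, 5.5]); the r=7 cylinder at (-3, 9) contributes a regular 6-gon of circumradius 7 (perimeter = 2·6·7.000·sin(180°/6) = 42.00 mm); Combining (union): the regions partially overlap (shared area 61.03 mm²), so the edge portions inside another operand are dropped and the merged outline is re-measured after clipping — boundary = 76.59 mm. Overall, the cross-section is a single solid region. Total boundary length (outer) = 76.59 mm.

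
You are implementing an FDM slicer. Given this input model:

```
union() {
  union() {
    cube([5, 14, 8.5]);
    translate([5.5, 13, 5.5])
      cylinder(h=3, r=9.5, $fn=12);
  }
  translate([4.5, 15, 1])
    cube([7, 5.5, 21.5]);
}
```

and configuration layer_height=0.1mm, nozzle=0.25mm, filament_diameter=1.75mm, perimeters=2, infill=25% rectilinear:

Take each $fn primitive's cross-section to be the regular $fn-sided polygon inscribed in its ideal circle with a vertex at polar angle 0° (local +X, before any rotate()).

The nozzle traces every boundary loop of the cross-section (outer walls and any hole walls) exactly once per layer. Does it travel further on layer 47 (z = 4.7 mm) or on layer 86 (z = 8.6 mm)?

Layer 47 (z = 4.7): the cube is present — its section is the full 5×14 rectangle (perimeter 38.00 mm); the cylinder at (5.5, 13) is absent (z outside [5.5, 8.5]); Taking the union: only the 5×14 cube is present, so the union is just that shape — boundary = 38.00 mm; the cube at (4.5, 15) (footprint 7×5.5) is included at this height (perimeter 25.00 mm); Taking the union: the 2 present regions are separate (no shared area or edge), so areas and boundary lengths simply add and each stays a separate island — boundary = 63.00 mm. So its perimeter = 63.00 mm. Layer 86 (z = 8.6): the cube is absent (z outside [0, 8.5]); the cylinder at (5.5, 13) is not intersected at this z (z outside [5.5, 8.5]); Taking the union: nothing is present at this height; the cube at (4.5, 15) (footprint 7×5.5) is included at this height (perimeter 25.00 mm); Taking the union: only the 7×5.5 cube at (4.5, 15) is present, so the union is just that shape — boundary = 25.00 mm. So its perimeter = 25.00 mm. Layer 47 is larger (63.00 vs 25.00 mm).

layer 47 (z = 4.7 mm)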